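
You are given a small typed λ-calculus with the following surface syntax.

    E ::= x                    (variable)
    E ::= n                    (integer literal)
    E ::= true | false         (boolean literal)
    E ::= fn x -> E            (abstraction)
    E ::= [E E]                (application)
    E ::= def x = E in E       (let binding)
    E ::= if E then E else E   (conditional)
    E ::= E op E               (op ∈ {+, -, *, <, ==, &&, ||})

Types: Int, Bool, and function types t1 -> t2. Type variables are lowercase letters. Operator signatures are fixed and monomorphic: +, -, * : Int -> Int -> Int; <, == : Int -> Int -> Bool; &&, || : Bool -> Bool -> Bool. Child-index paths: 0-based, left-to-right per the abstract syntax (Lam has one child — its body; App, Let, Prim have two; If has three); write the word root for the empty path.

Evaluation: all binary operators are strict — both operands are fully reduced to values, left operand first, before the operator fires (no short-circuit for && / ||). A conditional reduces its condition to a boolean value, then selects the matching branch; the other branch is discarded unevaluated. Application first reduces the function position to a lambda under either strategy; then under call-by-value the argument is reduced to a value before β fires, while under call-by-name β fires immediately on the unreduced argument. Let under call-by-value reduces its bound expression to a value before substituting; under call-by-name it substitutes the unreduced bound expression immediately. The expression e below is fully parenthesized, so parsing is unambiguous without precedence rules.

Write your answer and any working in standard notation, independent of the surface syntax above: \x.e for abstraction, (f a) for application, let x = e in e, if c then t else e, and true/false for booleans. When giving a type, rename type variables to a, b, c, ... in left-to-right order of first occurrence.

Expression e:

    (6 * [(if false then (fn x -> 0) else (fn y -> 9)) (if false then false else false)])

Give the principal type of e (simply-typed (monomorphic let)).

Working:
  unify Int ~ Int
  unify Bool ~ Bool
\x._ : a -> Int
\y._ : b -> Int
  unify a -> Int ~ b -> Int
  unify a ~ b
  unify Int ~ Int
  unify Bool ~ Bool
  unify Bool ~ Bool
  unify b -> Int ~ Bool -> c
  unify b ~ Bool
  unify Int ~ c
_ _ : Int
  unify Int ~ Int

Answer: Int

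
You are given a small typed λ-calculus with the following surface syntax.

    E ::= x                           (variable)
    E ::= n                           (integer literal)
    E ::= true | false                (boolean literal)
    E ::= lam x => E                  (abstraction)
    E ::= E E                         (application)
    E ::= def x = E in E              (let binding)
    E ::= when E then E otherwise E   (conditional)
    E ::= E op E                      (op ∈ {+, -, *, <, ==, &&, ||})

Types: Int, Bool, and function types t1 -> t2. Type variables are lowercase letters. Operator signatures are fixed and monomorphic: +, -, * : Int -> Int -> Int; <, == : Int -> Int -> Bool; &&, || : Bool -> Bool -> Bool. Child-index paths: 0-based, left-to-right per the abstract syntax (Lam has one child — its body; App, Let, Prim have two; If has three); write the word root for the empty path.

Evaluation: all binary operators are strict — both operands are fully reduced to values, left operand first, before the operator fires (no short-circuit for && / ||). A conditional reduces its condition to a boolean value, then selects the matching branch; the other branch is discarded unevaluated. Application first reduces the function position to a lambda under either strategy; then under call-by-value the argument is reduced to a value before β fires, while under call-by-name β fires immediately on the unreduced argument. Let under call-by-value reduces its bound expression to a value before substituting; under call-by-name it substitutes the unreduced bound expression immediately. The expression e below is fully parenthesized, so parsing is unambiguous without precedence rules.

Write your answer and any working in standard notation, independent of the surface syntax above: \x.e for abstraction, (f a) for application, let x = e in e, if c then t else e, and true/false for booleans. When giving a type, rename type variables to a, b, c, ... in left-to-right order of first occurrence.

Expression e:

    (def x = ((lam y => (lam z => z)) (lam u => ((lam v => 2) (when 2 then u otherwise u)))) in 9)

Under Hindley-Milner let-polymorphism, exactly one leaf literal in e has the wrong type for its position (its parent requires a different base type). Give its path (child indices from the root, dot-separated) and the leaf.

Working:
z : b
\z._ : b -> b
\y._ : a -> b -> b
\v._ : d -> Int
  unify Int ~ Bool
  FAIL: mismatch Int ~ Bool

Answer: 0.1.0.1.0 : 2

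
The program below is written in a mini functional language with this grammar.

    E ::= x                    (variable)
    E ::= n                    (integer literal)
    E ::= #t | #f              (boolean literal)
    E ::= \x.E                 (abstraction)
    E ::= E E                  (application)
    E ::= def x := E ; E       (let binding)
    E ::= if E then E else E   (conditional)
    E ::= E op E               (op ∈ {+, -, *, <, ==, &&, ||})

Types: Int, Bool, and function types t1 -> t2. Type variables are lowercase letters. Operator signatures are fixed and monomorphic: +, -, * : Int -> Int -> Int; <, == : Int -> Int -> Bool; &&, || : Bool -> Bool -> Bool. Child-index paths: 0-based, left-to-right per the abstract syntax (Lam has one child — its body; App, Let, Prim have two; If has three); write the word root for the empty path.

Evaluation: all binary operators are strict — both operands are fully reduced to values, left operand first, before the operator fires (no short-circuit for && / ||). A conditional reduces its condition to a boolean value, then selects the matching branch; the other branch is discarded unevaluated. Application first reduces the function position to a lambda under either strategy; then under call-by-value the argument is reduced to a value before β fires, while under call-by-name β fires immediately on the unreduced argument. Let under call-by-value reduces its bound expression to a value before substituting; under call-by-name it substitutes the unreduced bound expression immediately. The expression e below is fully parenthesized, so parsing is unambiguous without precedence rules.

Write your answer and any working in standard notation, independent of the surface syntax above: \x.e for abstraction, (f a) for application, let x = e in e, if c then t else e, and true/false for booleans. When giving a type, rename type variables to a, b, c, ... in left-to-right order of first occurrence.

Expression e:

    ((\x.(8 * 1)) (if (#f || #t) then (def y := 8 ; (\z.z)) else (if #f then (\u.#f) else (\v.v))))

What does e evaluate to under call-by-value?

Answer: 8

Trace:
step 0: ((\x.(8 * 1)) (if (false || true) then (let y = 8 in (\z.z)) else (if false then (\u.false) else (\v.v))))
step 1: [delta@1.0] ((\x.(8 * 1)) (if true then (let y = 8 in (\z.z)) else (if false then (\u.false) else (\v.v))))
step 2: [if@1] ((\x.(8 * 1)) (let y = 8 in (\z.z)))
step 3: [let@1] ((\x.(8 * 1)) (\z.z))
step 4: [beta@root] (8 * 1)
step 5: [delta@root] 8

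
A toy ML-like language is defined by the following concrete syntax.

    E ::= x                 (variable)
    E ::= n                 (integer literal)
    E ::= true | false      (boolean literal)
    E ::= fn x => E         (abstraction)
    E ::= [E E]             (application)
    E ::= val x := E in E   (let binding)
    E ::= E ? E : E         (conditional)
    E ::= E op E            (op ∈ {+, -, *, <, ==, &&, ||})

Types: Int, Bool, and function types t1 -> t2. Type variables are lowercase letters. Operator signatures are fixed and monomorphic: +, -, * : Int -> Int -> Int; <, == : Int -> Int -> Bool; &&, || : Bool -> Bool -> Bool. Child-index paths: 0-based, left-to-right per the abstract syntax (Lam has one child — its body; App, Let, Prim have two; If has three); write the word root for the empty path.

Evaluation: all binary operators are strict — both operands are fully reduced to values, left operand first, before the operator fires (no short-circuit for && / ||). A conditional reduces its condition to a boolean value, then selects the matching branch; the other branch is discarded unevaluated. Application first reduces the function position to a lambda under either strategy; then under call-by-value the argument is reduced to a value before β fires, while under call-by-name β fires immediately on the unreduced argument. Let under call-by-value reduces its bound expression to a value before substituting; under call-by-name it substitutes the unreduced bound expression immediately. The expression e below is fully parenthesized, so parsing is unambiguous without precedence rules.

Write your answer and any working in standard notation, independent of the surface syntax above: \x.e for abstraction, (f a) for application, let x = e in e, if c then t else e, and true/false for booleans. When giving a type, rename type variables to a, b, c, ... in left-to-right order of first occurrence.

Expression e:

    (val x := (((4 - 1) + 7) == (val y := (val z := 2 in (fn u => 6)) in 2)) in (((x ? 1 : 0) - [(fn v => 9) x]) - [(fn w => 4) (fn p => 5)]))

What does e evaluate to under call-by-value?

Answer: -13

Trace:
step 0: (let x = (((4 - 1) + 7) == (let y = (let z = 2 in (\u.6)) in 2)) in (((if x then 1 else 0) - ((\v.9) x)) - ((\w.4) (\p.5))))
step 1: [delta@0.0.0] (let x = ((3 + 7) == (let y = (let z = 2 in (\u.6)) in 2)) in (((if x then 1 else 0) - ((\v.9) x)) - ((\w.4) (\p.5))))
step 2: [delta@0.0] (let x = (10 == (let y = (let z = 2 in (\u.6)) in 2)) in (((if x then 1 else 0) - ((\v.9) x)) - ((\w.4) (\p.5))))
step 3: [let@0.1.0] (let x = (10 == (let y = (\u.6) in 2)) in (((if x then 1 else 0) - ((\v.9) x)) - ((\w.4) (\p.5))))
step 4: [let@0.1] (let x = (10 == 2) in (((if x then 1 else 0) - ((\v.9) x)) - ((\w.4) (\p.5))))
step 5: [delta@0] (let x = false in (((if x then 1 else 0) - ((\v.9) x)) - ((\w.4) (\p.5))))
step 6: [let@root] (((if false then 1 else 0) - ((\v.9) false)) - ((\w.4) (\p.5)))
step 7: [if@0.0] ((0 - ((\v.9) false)) - ((\w.4) (\p.5)))
step 8: [beta@0.1] ((0 - 9) - ((\w.4) (\p.5)))
step 9: [delta@0] (-9 - ((\w.4) (\p.5)))
step 10: [beta@1] (-9 - 4)
step 11: [delta@root] -13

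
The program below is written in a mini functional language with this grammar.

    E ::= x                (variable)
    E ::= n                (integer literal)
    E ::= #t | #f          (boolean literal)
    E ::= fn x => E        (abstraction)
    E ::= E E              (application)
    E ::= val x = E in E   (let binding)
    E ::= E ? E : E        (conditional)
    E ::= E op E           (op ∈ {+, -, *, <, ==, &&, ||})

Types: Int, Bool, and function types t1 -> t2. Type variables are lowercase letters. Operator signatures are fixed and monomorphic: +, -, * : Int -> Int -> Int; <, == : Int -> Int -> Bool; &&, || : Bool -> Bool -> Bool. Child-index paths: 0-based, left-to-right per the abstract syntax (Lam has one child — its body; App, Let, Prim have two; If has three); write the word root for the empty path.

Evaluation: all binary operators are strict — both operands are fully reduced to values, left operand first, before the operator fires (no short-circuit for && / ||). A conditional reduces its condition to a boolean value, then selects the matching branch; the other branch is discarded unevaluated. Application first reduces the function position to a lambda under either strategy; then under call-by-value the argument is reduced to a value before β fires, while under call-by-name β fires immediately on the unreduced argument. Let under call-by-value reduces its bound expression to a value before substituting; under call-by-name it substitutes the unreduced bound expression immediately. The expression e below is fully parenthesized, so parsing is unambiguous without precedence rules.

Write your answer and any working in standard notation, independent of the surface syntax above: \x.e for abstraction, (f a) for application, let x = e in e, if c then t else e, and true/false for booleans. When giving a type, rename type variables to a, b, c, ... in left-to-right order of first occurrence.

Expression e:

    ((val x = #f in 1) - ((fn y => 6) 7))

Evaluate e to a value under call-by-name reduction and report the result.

Answer: -5

Working:
step 0: ((let x = false in 1) - ((\y.6) 7))
step 1: [let@0] (1 - ((\y.6) 7))
step 2: [beta@1] (1 - 6)
step 3: [delta@root] -5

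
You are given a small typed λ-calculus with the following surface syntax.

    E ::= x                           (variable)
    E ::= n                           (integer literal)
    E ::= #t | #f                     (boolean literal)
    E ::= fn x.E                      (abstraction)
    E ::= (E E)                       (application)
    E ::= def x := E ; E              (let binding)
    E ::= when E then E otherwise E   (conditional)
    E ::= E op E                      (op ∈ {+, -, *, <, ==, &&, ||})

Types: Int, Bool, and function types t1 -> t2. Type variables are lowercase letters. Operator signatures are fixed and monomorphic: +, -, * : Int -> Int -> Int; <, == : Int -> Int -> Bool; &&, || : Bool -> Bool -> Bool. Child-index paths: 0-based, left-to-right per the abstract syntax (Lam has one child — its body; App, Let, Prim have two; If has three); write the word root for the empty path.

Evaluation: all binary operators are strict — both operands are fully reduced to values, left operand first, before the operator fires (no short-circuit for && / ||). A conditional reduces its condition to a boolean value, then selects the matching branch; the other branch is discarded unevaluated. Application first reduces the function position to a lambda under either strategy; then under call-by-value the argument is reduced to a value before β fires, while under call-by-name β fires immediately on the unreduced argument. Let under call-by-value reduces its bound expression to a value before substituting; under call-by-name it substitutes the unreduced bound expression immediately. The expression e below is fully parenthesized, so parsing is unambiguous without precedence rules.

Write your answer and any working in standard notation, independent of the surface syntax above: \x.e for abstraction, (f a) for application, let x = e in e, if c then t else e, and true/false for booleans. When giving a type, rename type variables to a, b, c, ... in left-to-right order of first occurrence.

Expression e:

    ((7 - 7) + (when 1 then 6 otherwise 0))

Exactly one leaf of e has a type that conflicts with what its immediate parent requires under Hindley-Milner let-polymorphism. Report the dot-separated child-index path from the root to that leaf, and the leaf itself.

Working:
  unify Int ~ Int
  unify Int ~ Int
  unify Int ~ Int
  unify Int ~ Bool
  FAIL: mismatch Int ~ Bool

Answer: 1.0 : 1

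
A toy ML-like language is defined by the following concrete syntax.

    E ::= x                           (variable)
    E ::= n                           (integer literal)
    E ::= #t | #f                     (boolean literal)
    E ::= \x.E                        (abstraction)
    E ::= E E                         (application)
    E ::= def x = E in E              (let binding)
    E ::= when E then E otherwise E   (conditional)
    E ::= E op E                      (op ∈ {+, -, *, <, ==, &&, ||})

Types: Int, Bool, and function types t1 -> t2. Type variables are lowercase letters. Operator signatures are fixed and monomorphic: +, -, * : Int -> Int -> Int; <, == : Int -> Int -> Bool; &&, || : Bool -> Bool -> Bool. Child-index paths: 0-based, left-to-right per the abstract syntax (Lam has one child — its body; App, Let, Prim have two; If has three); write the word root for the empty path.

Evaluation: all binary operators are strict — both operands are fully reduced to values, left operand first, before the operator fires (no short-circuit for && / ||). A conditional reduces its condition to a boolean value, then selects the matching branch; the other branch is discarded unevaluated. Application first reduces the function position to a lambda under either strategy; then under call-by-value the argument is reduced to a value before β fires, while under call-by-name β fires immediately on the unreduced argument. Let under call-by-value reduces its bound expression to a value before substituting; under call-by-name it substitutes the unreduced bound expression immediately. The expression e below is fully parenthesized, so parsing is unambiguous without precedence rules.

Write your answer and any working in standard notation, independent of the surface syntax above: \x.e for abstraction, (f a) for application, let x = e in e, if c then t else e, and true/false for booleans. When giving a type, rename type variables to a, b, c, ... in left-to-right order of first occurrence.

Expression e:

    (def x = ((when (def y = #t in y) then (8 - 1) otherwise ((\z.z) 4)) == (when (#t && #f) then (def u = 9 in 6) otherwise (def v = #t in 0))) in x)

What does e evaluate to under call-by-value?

Answer: false

Working:
step 0: (let x = ((if (let y = true in y) then (8 - 1) else ((\z.z) 4)) == (if (true && false) then (let u = 9 in 6) else (let v = true in 0))) in x)
step 1: [let@0.0.0] (let x = ((if true then (8 - 1) else ((\z.z) 4)) == (if (true && false) then (let u = 9 in 6) else (let v = true in 0))) in x)
step 2: [if@0.0] (let x = ((8 - 1) == (if (true && false) then (let u = 9 in 6) else (let v = true in 0))) in x)
step 3: [delta@0.0] (let x = (7 == (if (true && false) then (let u = 9 in 6) else (let v = true in 0))) in x)
step 4: [delta@0.1.0] (let x = (7 == (if false then (let u = 9 in 6) else (let v = true in 0))) in x)
step 5: [if@0.1] (let x = (7 == (let v = true in 0)) in x)
step 6: [let@0.1] (let x = (7 == 0) in x)
step 7: [delta@0] (let x = false in x)
step 8: [let@root] false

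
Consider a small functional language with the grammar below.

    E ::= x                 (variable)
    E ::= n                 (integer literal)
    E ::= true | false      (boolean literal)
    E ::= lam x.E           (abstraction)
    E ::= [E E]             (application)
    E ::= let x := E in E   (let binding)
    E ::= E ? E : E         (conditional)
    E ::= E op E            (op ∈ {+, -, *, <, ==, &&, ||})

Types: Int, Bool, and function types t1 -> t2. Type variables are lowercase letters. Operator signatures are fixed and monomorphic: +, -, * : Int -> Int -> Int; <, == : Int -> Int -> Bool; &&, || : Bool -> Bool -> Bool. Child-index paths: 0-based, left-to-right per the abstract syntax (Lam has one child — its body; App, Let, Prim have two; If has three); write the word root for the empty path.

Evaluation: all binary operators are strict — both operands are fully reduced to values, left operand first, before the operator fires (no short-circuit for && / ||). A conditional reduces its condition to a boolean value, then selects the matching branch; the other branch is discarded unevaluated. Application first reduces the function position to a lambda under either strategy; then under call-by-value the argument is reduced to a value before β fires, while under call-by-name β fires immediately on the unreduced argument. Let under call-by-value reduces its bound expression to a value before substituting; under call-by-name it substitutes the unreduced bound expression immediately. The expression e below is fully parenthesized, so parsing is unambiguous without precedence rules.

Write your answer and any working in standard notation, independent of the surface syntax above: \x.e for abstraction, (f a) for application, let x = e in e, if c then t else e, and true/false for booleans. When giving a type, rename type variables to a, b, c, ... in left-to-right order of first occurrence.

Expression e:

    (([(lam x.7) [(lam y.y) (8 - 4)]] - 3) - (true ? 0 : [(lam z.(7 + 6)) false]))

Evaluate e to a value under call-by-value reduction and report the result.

Working:
step 0: ((((\x.7) ((\y.y) (8 - 4))) - 3) - (if true then 0 else ((\z.(7 + 6)) false)))
step 1: [delta@0.0.1.1] ((((\x.7) ((\y.y) 4)) - 3) - (if true then 0 else ((\z.(7 + 6)) false)))
step 2: [beta@0.0.1] ((((\x.7) 4) - 3) - (if true then 0 else ((\z.(7 + 6)) false)))
step 3: [beta@0.0] ((7 - 3) - (if true then 0 else ((\z.(7 + 6)) false)))
step 4: [delta@0] (4 - (if true then 0 else ((\z.(7 + 6)) false)))
step 5: [if@1] (4 - 0)
step 6: [delta@root] 4

Answer: 4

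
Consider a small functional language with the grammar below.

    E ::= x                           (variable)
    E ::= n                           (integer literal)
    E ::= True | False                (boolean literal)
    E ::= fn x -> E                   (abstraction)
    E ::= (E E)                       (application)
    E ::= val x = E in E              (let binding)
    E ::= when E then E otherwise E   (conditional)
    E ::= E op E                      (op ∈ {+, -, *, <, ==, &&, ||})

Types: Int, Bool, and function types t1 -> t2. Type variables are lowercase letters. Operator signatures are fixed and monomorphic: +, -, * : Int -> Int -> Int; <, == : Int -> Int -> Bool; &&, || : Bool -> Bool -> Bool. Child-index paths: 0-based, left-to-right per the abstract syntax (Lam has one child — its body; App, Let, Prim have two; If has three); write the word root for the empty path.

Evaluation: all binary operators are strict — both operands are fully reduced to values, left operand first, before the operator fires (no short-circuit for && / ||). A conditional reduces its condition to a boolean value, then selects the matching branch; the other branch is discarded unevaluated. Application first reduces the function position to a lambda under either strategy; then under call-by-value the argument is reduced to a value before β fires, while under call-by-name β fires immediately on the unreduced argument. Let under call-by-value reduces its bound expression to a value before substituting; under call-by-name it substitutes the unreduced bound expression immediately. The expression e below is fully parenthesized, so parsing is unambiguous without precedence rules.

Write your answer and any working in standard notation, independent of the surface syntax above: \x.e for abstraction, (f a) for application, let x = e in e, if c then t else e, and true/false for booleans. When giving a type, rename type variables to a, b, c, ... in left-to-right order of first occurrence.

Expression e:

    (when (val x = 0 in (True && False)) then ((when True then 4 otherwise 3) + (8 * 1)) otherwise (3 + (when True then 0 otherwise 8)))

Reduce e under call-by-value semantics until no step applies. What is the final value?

Answer: 3

Derivation:
step 0: (if (let x = 0 in (true && false)) then ((if true then 4 else 3) + (8 * 1)) else (3 + (if true then 0 else 8)))
step 1: [let@0] (if (true && false) then ((if true then 4 else 3) + (8 * 1)) else (3 + (if true then 0 else 8)))
step 2: [delta@0] (if false then ((if true then 4 else 3) + (8 * 1)) else (3 + (if true then 0 else 8)))
step 3: [if@root] (3 + (if true then 0 else 8))
step 4: [if@1] (3 + 0)
step 5: [delta@root] 3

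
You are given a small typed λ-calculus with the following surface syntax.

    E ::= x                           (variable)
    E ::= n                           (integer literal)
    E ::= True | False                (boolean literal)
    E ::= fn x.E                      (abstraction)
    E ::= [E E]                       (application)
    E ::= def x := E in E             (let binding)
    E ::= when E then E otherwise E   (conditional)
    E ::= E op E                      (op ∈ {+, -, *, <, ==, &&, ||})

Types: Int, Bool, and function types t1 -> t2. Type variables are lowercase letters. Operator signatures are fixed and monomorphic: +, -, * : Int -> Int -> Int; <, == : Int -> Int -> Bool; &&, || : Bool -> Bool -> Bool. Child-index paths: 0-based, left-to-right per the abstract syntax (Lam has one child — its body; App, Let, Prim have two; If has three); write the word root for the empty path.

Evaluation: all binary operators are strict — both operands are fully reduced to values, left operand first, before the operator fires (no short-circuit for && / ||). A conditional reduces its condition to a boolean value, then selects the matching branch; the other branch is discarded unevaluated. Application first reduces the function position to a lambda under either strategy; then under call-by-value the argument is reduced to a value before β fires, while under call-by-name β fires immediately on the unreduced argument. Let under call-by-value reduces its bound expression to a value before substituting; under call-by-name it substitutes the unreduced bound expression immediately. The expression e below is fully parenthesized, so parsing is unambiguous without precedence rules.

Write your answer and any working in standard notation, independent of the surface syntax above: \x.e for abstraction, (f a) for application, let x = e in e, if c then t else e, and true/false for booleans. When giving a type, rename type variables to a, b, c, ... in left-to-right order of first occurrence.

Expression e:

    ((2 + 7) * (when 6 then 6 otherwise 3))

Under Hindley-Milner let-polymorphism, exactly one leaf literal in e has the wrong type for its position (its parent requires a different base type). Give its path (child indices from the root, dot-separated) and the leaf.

Answer: 1.0 : 6

Trace:
  unify Int ~ Int
  unify Int ~ Int
  unify Int ~ Int
  unify Int ~ Bool
  FAIL: mismatch Int ~ Bool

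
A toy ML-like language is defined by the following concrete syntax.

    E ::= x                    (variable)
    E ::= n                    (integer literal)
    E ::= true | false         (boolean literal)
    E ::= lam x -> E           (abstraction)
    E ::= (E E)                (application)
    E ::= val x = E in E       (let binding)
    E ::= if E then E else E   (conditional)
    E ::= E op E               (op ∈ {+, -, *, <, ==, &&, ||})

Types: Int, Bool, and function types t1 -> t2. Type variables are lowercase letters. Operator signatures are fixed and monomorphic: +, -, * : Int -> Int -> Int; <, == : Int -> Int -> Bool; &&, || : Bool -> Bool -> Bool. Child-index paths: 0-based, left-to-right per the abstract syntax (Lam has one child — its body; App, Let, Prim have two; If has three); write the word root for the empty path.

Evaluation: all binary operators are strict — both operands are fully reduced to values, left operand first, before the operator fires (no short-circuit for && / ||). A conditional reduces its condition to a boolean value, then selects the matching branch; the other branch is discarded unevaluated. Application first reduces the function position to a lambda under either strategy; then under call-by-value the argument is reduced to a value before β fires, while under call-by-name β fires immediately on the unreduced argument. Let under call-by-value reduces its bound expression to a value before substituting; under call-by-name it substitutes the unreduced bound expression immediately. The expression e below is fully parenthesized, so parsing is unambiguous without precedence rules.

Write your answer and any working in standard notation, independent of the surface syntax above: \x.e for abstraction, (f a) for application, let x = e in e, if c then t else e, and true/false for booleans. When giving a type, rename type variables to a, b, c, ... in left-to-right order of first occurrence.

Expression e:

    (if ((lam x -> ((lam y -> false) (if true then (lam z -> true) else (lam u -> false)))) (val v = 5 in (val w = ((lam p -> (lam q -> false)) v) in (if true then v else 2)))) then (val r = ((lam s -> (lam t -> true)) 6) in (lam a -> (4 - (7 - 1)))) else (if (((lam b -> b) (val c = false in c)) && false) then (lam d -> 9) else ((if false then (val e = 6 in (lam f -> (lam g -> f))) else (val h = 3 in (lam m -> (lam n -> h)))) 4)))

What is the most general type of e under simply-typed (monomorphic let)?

Working:
\y._ : b -> Bool
  unify Bool ~ Bool
\z._ : c -> Bool
\u._ : d -> Bool
  unify c -> Bool ~ d -> Bool
  unify c ~ d
  unify Bool ~ Bool
  unify b -> Bool ~ (d -> Bool) -> e
  unify b ~ d -> Bool
  unify Bool ~ e
_ _ : Bool
\x._ : a -> Bool
let v : Int
\q._ : g -> Bool
\p._ : f -> g -> Bool
v : Int
  unify f -> g -> Bool ~ Int -> h
  unify f ~ Int
  unify g -> Bool ~ h
_ _ : g -> Bool
let w : g -> Bool
  unify Bool ~ Bool
v : Int
  unify Int ~ Int
  unify a -> Bool ~ Int -> i
  unify a ~ Int
  unify Bool ~ i
_ _ : Bool
  unify Bool ~ Bool
\t._ : k -> Bool
\s._ : j -> k -> Bool
  unify j -> k -> Bool ~ Int -> l
  unify j ~ Int
  unify k -> Bool ~ l
_ _ : k -> Bool
let r : k -> Bool
  unify Int ~ Int
  unify Int ~ Int
  unify Int ~ Int
  unify Int ~ Int
\a._ : m -> Int
b : n
\b._ : n -> n
let c : Bool
c : Bool
  unify n -> n ~ Bool -> o
  unify n ~ Bool
  unify Bool ~ o
_ _ : Bool
  unify Bool ~ Bool
  unify Bool ~ Bool
  unify Bool ~ Bool
\d._ : p -> Int
  unify Bool ~ Bool
let e : Int
f : q
\g._ : r -> q
\f._ : q -> r -> q
let h : Int
h : Int
\n._ : t -> Int
\m._ : s -> t -> Int
  unify q -> r -> q ~ s -> t -> Int
  unify q ~ s
  unify r -> s ~ t -> Int
  unify r ~ t
  unify s ~ Int
  unify Int -> t -> Int ~ Int -> u
  unify Int ~ Int
  unify t -> Int ~ u
_ _ : t -> Int
  unify p -> Int ~ t -> Int
  unify p ~ t
  unify Int ~ Int
  unify m -> Int ~ t -> Int
  unify m ~ t
  unify Int ~ Int

Answer: a -> Int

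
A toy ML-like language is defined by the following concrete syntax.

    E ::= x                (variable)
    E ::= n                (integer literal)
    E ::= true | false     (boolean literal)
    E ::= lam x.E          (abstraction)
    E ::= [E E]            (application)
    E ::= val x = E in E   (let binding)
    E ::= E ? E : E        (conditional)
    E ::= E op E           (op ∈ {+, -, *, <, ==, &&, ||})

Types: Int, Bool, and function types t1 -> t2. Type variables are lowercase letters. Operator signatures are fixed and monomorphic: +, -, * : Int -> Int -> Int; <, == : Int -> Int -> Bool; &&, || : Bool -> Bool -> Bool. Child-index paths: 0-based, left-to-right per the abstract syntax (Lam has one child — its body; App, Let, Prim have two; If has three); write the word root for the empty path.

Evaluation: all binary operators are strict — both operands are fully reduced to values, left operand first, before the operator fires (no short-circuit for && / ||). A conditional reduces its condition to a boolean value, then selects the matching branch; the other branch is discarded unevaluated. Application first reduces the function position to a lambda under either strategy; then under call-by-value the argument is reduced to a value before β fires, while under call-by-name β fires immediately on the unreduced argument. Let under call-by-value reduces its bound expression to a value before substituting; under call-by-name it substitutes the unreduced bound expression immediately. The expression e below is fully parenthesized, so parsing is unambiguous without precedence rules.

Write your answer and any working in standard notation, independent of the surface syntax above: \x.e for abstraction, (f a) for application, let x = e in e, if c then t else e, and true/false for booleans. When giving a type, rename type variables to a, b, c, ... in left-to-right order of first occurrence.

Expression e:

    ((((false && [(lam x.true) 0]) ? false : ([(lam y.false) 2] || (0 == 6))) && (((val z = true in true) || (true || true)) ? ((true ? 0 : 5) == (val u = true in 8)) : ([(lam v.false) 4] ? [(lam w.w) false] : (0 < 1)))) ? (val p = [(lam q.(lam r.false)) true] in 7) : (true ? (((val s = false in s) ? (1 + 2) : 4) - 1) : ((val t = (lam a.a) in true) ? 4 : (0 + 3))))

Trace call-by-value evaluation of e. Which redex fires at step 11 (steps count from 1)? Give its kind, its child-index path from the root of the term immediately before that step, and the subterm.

Answer: if at 0.1.0 : (if true then 0 else 5)

Trace:
step 0: (if ((if (false && ((\x.true) 0)) then false else (((\y.false) 2) || (0 == 6))) && (if ((let z = true in true) || (true || true)) then ((if true then 0 else 5) == (let u = true in 8)) else (if ((\v.false) 4) then ((\w.w) false) else (0 < 1)))) then (let p = ((\q.(\r.false)) true) in 7) else (if true then ((if (let s = false in s) then (1 + 2) else 4) - 1) else (if (let t = (\a.a) in true) then 4 else (0 + 3))))
step 1: [beta@0.0.0.1] (if ((if (false && true) then false else (((\y.false) 2) || (0 == 6))) && (if ((let z = true in true) || (true || true)) then ((if true then 0 else 5) == (let u = true in 8)) else (if ((\v.false) 4) then ((\w.w) false) else (0 < 1)))) then (let p = ((\q.(\r.false)) true) in 7) else (if true then ((if (let s = false in s) then (1 + 2) else 4) - 1) else (if (let t = (\a.a) in true) then 4 else (0 + 3))))
step 2: [delta@0.0.0] (if ((if false then false else (((\y.false) 2) || (0 == 6))) && (if ((let z = true in true) || (true || true)) then ((if true then 0 else 5) == (let u = true in 8)) else (if ((\v.false) 4) then ((\w.w) false) else (0 < 1)))) then (let p = ((\q.(\r.false)) true) in 7) else (if true then ((if (let s = false in s) then (1 + 2) else 4) - 1) else (if (let t = (\a.a) in true) then 4 else (0 + 3))))
step 3: [if@0.0] (if ((((\y.false) 2) || (0 == 6)) && (if ((let z = true in true) || (true || true)) then ((if true then 0 else 5) == (let u = true in 8)) else (if ((\v.false) 4) then ((\w.w) false) else (0 < 1)))) then (let p = ((\q.(\r.false)) true) in 7) else (if true then ((if (let s = false in s) then (1 + 2) else 4) - 1) else (if (let t = (\a.a) in true) then 4 else (0 + 3))))
step 4: [beta@0.0.0] (if ((false || (0 == 6)) && (if ((let z = true in true) || (true || true)) then ((if true then 0 else 5) == (let u = true in 8)) else (if ((\v.false) 4) then ((\w.w) false) else (0 < 1)))) then (let p = ((\q.(\r.false)) true) in 7) else (if true then ((if (let s = false in s) then (1 + 2) else 4) - 1) else (if (let t = (\a.a) in true) then 4 else (0 + 3))))
step 5: [delta@0.0.1] (if ((false || false) && (if ((let z = true in true) || (true || true)) then ((if true then 0 else 5) == (let u = true in 8)) else (if ((\v.false) 4) then ((\w.w) false) else (0 < 1)))) then (let p = ((\q.(\r.false)) true) in 7) else (if true then ((if (let s = false in s) then (1 + 2) else 4) - 1) else (if (let t = (\a.a) in true) then 4 else (0 + 3))))
step 6: [delta@0.0] (if (false && (if ((let z = true in true) || (true || true)) then ((if true then 0 else 5) == (let u = true in 8)) else (if ((\v.false) 4) then ((\w.w) false) else (0 < 1)))) then (let p = ((\q.(\r.false)) true) in 7) else (if true then ((if (let s = false in s) then (1 + 2) else 4) - 1) else (if (let t = (\a.a) in true) then 4 else (0 + 3))))
step 7: [let@0.1.0.0] (if (false && (if (true || (true || true)) then ((if true then 0 else 5) == (let u = true in 8)) else (if ((\v.false) 4) then ((\w.w) false) else (0 < 1)))) then (let p = ((\q.(\r.false)) true) in 7) else (if true then ((if (let s = false in s) then (1 + 2) else 4) - 1) else (if (let t = (\a.a) in true) then 4 else (0 + 3))))
step 8: [delta@0.1.0.1] (if (false && (if (true || true) then ((if true then 0 else 5) == (let u = true in 8)) else (if ((\v.false) 4) then ((\w.w) false) else (0 < 1)))) then (let p = ((\q.(\r.false)) true) in 7) else (if true then ((if (let s = false in s) then (1 + 2) else 4) - 1) else (if (let t = (\a.a) in true) then 4 else (0 + 3))))
step 9: [delta@0.1.0] (if (false && (if true then ((if true then 0 else 5) == (let u = true in 8)) else (if ((\v.false) 4) then ((\w.w) false) else (0 < 1)))) then (let p = ((\q.(\r.false)) true) in 7) else (if true then ((if (let s = false in s) then (1 + 2) else 4) - 1) else (if (let t = (\a.a) in true) then 4 else (0 + 3))))
step 10: [if@0.1] (if (false && ((if true then 0 else 5) == (let u = true in 8))) then (let p = ((\q.(\r.false)) true) in 7) else (if true then ((if (let s = false in s) then (1 + 2) else 4) - 1) else (if (let t = (\a.a) in true) then 4 else (0 + 3))))
step 11: [if@0.1.0] (if (false && (0 == (let u = true in 8))) then (let p = ((\q.(\r.false)) true) in 7) else (if true then ((if (let s = false in s) then (1 + 2) else 4) - 1) else (if (let t = (\a.a) in true) then 4 else (0 + 3))))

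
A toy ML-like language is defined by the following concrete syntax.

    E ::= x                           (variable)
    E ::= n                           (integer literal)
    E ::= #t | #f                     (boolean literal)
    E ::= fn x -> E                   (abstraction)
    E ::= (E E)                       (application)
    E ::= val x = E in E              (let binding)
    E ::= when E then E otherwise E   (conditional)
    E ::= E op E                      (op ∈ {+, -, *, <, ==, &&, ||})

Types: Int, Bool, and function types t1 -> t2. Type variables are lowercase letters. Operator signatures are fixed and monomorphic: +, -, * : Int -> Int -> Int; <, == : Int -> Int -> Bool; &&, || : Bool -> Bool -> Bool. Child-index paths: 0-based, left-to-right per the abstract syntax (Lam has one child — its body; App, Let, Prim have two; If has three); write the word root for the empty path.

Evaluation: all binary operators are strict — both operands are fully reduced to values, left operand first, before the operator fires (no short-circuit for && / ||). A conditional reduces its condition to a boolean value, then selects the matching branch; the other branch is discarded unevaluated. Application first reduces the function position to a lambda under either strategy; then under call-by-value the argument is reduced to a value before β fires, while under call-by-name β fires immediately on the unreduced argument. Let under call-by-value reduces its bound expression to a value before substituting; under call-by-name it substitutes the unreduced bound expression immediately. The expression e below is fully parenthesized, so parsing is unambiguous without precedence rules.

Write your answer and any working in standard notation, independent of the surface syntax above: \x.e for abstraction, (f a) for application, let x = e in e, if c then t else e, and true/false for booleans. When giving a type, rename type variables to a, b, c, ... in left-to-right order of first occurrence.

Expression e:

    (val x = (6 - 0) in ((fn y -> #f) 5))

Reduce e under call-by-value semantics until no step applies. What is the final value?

Working:
step 0: (let x = (6 - 0) in ((\y.false) 5))
step 1: [delta@0] (let x = 6 in ((\y.false) 5))
step 2: [let@root] ((\y.false) 5)
step 3: [beta@root] false

Answer: false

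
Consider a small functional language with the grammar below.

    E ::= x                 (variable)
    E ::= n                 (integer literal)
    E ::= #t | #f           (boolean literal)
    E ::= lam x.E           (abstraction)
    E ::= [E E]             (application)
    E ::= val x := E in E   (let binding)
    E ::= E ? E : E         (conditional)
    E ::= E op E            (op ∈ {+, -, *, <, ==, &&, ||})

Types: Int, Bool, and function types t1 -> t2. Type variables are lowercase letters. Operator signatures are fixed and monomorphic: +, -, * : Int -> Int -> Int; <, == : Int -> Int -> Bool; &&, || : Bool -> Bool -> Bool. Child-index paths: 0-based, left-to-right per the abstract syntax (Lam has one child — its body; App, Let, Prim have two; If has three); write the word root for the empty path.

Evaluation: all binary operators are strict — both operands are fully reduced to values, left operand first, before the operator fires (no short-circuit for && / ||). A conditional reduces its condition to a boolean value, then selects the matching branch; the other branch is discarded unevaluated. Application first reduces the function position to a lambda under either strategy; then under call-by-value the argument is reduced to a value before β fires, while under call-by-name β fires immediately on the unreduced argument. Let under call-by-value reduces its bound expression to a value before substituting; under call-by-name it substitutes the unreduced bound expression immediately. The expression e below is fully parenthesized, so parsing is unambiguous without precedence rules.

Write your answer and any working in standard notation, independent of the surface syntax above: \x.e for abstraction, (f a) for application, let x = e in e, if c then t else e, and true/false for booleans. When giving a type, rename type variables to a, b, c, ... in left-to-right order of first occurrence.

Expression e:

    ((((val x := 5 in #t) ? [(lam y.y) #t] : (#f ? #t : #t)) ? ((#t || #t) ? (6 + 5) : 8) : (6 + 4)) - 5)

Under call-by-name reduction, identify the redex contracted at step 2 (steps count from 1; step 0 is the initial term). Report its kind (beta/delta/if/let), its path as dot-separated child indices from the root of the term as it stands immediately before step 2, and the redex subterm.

Working:
step 0: ((if (if (let x = 5 in true) then ((\y.y) true) else (if false then true else true)) then (if (true || true) then (6 + 5) else 8) else (6 + 4)) - 5)
step 1: [let@0.0.0] ((if (if true then ((\y.y) true) else (if false then true else true)) then (if (true || true) then (6 + 5) else 8) else (6 + 4)) - 5)
step 2: [if@0.0] ((if ((\y.y) true) then (if (true || true) then (6 + 5) else 8) else (6 + 4)) - 5)

Answer: if at 0.0 : (if true then ((\y.y) true) else (if false then true else true))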